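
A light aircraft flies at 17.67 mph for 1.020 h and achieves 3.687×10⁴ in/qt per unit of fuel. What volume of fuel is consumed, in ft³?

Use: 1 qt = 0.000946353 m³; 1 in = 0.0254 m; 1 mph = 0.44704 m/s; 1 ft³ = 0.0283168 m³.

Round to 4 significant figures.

1.035 ft³

17.67 mph → 7.8992 m/s
1.020 h → 3672 s
d = v × t = 7.8992 × 3672 = 29005.9 m
3.687×10⁴ in/qt → 989586 m/m³
V = d / (distance per unit fuel) = 29005.9 / 989586 = 0.0293111 m³
In ft³: 0.0293111 / 0.0283168 = 1.03511 ft³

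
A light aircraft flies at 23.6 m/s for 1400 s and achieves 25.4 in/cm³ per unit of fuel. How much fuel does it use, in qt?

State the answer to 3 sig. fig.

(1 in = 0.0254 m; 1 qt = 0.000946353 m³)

d = v × t = 23.6 × 1400 = 33040 m
25.4 in/cm³ → 645160 m/m³
V = d / (distance per unit fuel) = 33040 / 645160 = 0.0512121 m³
In qt: 0.0512121 / 0.000946353 = 54.1152 qt

54.1 qt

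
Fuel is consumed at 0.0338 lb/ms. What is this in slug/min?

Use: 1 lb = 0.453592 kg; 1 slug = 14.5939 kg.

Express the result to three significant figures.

0.0338 lb/ms × 0.453592 kg/lb ÷ 0.001 s/ms = 15.3314 kg/s
15.3314 kg/s ÷ 14.5939 kg/slug × 60 s/min = 63.0321 slug/min

63.0 slug/min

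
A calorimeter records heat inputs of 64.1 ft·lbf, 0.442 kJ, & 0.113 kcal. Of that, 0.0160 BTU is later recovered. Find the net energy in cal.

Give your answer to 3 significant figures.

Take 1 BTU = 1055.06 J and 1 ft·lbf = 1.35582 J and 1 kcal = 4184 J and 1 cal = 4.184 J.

235 cal

64.1 ft·lbf × 1.35582 = 86.9081 J
0.442 kJ × 1000 = 442 J
0.113 kcal × 4184 = 472.792 J
0.0160 BTU × 1055.06 = 16.881 J
Net: 86.9081 + 442 + 472.792 − 16.881 = 984.819 J
In cal: 984.819 / 4.184 = 235.377 cal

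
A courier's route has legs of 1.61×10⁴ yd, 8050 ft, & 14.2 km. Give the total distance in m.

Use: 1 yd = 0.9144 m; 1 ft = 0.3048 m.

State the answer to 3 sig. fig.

3.14×10⁴ m

1.61×10⁴ yd × 0.9144 = 14721.8 m
8050 ft × 0.3048 = 2453.64 m
14.2 km × 1000 = 14200 m
Combined: 14721.8 + 2453.64 + 14200 = 31375.4 m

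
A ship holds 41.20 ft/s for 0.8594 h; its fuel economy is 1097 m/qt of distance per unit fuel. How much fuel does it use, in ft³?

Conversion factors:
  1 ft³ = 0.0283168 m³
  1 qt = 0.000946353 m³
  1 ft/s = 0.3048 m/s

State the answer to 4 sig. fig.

1.184 ft³

41.20 ft/s → 12.5578 m/s
0.8594 h → 3093.84 s
d = v × t = 12.5578 × 3093.84 = 38851.8 m
1097 m/qt → 1.15919×10⁶ m/m³
V = d / (distance per unit fuel) = 38851.8 / 1.15919×10⁶ = 0.0335163 m³
In ft³: 0.0335163 / 0.0283168 = 1.18362 ft³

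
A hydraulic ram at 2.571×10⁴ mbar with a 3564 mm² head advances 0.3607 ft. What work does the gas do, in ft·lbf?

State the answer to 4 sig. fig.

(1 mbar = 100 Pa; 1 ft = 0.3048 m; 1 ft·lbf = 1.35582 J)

2.571×10⁴ mbar → 2.571×10⁶ Pa
3564 mm² → 0.003564 m²
F = P × A = 2.571×10⁶ × 0.003564 = 9163.04 N
0.3607 ft → 0.109941 m
W = F × d = 9163.04 × 0.109941 = 1007.39 J
In ft·lbf: 1007.39 / 1.35582 = 743.012 ft·lbf

743.0 ft·lbf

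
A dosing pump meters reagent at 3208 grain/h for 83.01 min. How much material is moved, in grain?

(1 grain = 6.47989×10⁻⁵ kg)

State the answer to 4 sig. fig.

4438 grain

3208 grain/h → 5.7743×10⁻⁵ kg/s
83.01 min → 4980.6 s
m = ṁ × t = 5.7743×10⁻⁵ × 4980.6 = 0.287595 kg
In grain: 0.287595 / 6.47989×10⁻⁵ = 4438.27 grain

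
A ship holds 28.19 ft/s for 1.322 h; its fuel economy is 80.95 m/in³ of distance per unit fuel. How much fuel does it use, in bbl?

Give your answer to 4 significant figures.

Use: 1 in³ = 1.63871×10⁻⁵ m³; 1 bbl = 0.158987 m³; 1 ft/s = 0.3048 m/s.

28.19 ft/s → 8.59231 m/s
1.322 h → 4759.2 s
d = v × t = 8.59231 × 4759.2 = 40892.5 m
80.95 m/in³ → 4.93986×10⁶ m/m³
V = d / (distance per unit fuel) = 40892.5 / 4.93986×10⁶ = 0.00827807 m³
In bbl: 0.00827807 / 0.158987 = 0.0520676 bbl

0.05207 bbl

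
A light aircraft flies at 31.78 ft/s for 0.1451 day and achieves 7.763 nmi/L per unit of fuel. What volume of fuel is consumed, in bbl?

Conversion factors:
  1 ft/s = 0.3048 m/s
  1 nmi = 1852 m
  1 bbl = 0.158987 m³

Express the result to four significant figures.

31.78 ft/s → 9.68654 m/s
0.1451 day → 12536.6 s
d = v × t = 9.68654 × 12536.6 = 121436 m
7.763 nmi/L → 1.43771×10⁷ m/m³
V = d / (distance per unit fuel) = 121436 / 1.43771×10⁷ = 0.00844649 m³
In bbl: 0.00844649 / 0.158987 = 0.0531269 bbl

0.05313 bbl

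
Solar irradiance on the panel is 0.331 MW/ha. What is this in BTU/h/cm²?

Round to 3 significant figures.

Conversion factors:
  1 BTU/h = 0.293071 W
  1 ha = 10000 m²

0.331 MW/ha × 1000000 W/MW ÷ 10000 m²/ha = 33.1 W/m²
33.1 W/m² ÷ 0.293071 W/BTU/h × 0.0001 m²/cm² = 0.0112942 BTU/h/cm²

0.0113 BTU/h/cm²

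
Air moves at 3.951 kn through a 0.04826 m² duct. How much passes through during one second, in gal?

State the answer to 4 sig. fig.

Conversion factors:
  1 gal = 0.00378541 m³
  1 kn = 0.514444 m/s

25.91 gal

3.951 kn × 0.514444 → 2.03257 m/s
V = v × A × t = 2.03257 m/s × 0.04826 m² × 1 s = 0.0980918 m³
0.0980918 m³ ÷ (0.00378541 m³/gal) = 25.9131 gal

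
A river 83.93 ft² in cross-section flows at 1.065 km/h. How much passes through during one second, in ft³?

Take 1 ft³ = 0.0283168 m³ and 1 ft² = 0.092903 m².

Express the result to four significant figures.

1.065 km/h × (1/3.6) = 0.295833 m/s
83.93 ft² × 0.092903 = 7.79735 m²
V = v × A × t = 0.295833 m/s × 7.79735 m² × 1 s = 2.30671 m³
2.30671 m³ ÷ (0.0283168 m³/ft³) = 81.4608 ft³

81.46 ft³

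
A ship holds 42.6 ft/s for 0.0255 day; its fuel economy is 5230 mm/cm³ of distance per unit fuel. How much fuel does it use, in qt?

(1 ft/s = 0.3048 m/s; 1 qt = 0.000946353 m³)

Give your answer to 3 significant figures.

5.78 qt

42.6 ft/s → 12.9845 m/s
0.0255 day → 2203.2 s
d = v × t = 12.9845 × 2203.2 = 28607.5 m
5230 mm/cm³ → 5.23×10⁶ m/m³
V = d / (distance per unit fuel) = 28607.5 / 5.23×10⁶ = 0.00546989 m³
In qt: 0.00546989 / 0.000946353 = 5.77997 qt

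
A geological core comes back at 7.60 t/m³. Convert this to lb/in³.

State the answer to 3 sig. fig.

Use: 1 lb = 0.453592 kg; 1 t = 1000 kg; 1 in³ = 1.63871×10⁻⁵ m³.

0.275 lb/in³

7.60 t/m³ × 1000 kg/t = 7600 kg/m³
7600 kg/m³ ÷ 0.453592 kg/lb × 1.63871×10⁻⁵ m³/in³ = 0.274568 lb/in³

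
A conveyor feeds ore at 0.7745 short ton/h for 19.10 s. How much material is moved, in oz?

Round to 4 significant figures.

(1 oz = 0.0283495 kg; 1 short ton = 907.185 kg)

131.5 oz

0.7745 short ton/h → 0.195171 kg/s
m = ṁ × t = 0.195171 × 19.1 = 3.72777 kg
In oz: 3.72777 / 0.0283495 = 131.493 oz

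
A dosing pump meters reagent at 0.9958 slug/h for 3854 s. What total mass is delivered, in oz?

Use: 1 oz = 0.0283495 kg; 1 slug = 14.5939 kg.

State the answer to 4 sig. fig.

0.9958 slug/h → 0.00403683 kg/s
m = ṁ × t = 0.00403683 × 3854 = 15.5579 kg
In oz: 15.5579 / 0.0283495 = 548.789 oz

548.8 oz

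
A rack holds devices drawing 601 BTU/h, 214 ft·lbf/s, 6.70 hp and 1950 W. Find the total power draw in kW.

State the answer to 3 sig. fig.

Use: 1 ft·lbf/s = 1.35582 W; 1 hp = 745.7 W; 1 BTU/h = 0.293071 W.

601 BTU/h × 0.293071 = 176.136 W
214 ft·lbf/s × 1.35582 = 290.145 W
6.70 hp × 745.7 = 4996.19 W
1950 W (already W)
Sum: 176.136 + 290.145 + 4996.19 + 1950 = 7412.47 W
In kW: 7412.47 / 1000 = 7.41247 kW

7.41 kW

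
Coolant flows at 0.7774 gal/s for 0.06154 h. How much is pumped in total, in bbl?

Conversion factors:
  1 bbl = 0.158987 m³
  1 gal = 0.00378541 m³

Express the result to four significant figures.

0.7774 gal/s → 0.00294278 m³/s
0.06154 h → 221.544 s
V = Q × t = 0.00294278 × 221.544 = 0.651955 m³
In bbl: 0.651955 / 0.158987 = 4.10068 bbl

4.101 bbl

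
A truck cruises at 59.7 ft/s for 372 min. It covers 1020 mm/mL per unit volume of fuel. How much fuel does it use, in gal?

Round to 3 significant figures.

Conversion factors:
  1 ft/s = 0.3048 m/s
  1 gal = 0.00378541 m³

59.7 ft/s → 18.1966 m/s
372 min → 22320 s
d = v × t = 18.1966 × 22320 = 406148 m
1020 mm/mL → 1.02×10⁶ m/m³
V = d / (distance per unit fuel) = 406148 / 1.02×10⁶ = 0.398184 m³
In gal: 0.398184 / 0.00378541 = 105.189 gal

105 gal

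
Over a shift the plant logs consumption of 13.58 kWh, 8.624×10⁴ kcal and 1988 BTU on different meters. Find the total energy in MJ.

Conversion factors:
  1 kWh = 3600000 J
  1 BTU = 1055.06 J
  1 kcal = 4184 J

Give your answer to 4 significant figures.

411.8 MJ

13.58 kWh × 3600000 = 4.8888×10⁷ J
8.624×10⁴ kcal × 4184 = 3.60828×10⁸ J
1988 BTU × 1055.06 = 2.09746×10⁶ J
Total: 4.8888×10⁷ + 3.60828×10⁸ + 2.09746×10⁶ = 4.11813×10⁸ J
In MJ: 4.11813×10⁸ / 1000000 = 411.813 MJ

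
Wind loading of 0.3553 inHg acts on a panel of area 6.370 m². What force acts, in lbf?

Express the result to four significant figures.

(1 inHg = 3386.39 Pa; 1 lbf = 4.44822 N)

1723 lbf

0.3553 inHg × 3386.39 = 1203.18 Pa
F = P × A = 1203.18 Pa × 6.37 m² = 7664.26 N
7664.26 N ÷ (4.44822 N/lbf) = 1722.99 lbf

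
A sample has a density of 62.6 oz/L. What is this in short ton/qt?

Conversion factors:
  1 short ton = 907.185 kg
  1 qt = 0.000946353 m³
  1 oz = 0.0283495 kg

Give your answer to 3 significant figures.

0.00185 short ton/qt

62.6 oz/L × 0.0283495 kg/oz ÷ 0.001 m³/L = 1774.68 kg/m³
1774.68 kg/m³ ÷ 907.185 kg/short ton × 0.000946353 m³/qt = 0.0018513 short ton/qt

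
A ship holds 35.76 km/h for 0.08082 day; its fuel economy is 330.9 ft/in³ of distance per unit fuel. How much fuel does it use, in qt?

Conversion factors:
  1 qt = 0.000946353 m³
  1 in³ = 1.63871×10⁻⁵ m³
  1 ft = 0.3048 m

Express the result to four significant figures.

35.76 km/h → 9.93333 m/s
0.08082 day → 6982.85 s
d = v × t = 9.93333 × 6982.85 = 69363 m
330.9 ft/in³ → 6.15474×10⁶ m/m³
V = d / (distance per unit fuel) = 69363 / 6.15474×10⁶ = 0.0112699 m³
In qt: 0.0112699 / 0.000946353 = 11.9088 qt

11.91 qt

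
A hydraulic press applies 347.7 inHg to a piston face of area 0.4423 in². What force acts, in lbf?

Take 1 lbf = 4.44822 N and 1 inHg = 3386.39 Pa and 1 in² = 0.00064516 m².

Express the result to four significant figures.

75.53 lbf

347.7 inHg × 3386.39 = 1.17745×10⁶ Pa
0.4423 in² × 0.00064516 = 2.85354×10⁻⁴ m²
F = P × A = 1.17745×10⁶ Pa × 2.85354×10⁻⁴ m² = 335.99 N
335.99 N ÷ (4.44822 N/lbf) = 75.5336 lbf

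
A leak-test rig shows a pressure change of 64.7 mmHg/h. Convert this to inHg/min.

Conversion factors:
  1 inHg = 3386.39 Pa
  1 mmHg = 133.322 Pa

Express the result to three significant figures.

0.0425 inHg/min

64.7 mmHg/h × 133.322 Pa/mmHg ÷ 3600 s/h = 2.39609 Pa/s
2.39609 Pa/s ÷ 3386.39 Pa/inHg × 60 s/min = 0.0424539 inHg/min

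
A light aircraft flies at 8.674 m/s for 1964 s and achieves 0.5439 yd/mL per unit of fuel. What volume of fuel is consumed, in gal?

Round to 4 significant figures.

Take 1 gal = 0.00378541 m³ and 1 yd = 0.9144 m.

9.049 gal

d = v × t = 8.674 × 1964 = 17035.7 m
0.5439 yd/mL → 497342 m/m³
V = d / (distance per unit fuel) = 17035.7 / 497342 = 0.0342535 m³
In gal: 0.0342535 / 0.00378541 = 9.04882 gal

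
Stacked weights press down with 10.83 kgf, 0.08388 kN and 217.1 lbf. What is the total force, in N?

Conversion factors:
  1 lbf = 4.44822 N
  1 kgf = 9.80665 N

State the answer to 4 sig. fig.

1156 N

10.83 kgf × 9.80665 = 106.206 N
0.08388 kN × 1000 = 83.88 N
217.1 lbf × 4.44822 = 965.709 N
Combined: 106.206 + 83.88 + 965.709 = 1155.79 N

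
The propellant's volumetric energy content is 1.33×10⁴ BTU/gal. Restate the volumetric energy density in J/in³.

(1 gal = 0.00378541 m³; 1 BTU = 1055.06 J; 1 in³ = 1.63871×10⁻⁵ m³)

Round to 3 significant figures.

1.33×10⁴ BTU/gal × 1055.06 J/BTU ÷ 0.00378541 m³/gal = 3.70694×10⁹ J/m³
3.70694×10⁹ J/m³ × 1.63871×10⁻⁵ m³/in³ = 60746 J/in³

6.07×10⁴ J/in³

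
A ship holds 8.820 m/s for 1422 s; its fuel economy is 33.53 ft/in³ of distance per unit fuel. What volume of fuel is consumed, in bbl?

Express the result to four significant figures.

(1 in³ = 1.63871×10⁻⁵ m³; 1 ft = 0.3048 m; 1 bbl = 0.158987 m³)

d = v × t = 8.82 × 1422 = 12542 m
33.53 ft/in³ → 623658 m/m³
V = d / (distance per unit fuel) = 12542 / 623658 = 0.0201104 m³
In bbl: 0.0201104 / 0.158987 = 0.126491 bbl

0.1265 bbl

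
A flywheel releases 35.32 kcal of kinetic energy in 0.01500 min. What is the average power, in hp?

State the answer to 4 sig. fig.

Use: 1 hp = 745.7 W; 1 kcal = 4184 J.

220.2 hp

35.32 kcal × 4184 = 147779 J
0.01500 min × 60 = 0.9 s
P = E / t = 147779 J / 0.9 s = 164199 W
164199 W ÷ (745.7 W/hp) = 220.194 hp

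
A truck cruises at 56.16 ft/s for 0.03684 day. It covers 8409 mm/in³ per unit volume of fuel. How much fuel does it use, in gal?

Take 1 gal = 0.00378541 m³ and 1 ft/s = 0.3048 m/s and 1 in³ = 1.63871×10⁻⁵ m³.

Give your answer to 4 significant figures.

28.05 gal

56.16 ft/s → 17.1176 m/s
0.03684 day → 3182.98 s
d = v × t = 17.1176 × 3182.98 = 54485 m
8409 mm/in³ → 513148 m/m³
V = d / (distance per unit fuel) = 54485 / 513148 = 0.106178 m³
In gal: 0.106178 / 0.00378541 = 28.0493 gal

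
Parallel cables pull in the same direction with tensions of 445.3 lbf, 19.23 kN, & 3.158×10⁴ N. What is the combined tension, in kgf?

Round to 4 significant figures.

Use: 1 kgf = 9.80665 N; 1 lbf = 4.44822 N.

5383 kgf

445.3 lbf × 4.44822 = 1980.79 N
19.23 kN × 1000 = 19230 N
3.158×10⁴ N (already N)
Sum: 1980.79 + 19230 + 31580 = 52790.8 N
In kgf: 52790.8 / 9.80665 = 5383.16 kgf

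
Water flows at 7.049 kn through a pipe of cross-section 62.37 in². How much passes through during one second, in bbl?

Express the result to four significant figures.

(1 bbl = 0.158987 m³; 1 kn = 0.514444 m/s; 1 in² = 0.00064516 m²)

0.9178 bbl

7.049 kn × 0.514444 → 3.62632 m/s
62.37 in² × 0.00064516 → 0.0402386 m²
V = v × A × t = 3.62632 m/s × 0.0402386 m² × 1 s = 0.145918 m³
0.145918 m³ ÷ (0.158987 m³/bbl) = 0.917798 bbl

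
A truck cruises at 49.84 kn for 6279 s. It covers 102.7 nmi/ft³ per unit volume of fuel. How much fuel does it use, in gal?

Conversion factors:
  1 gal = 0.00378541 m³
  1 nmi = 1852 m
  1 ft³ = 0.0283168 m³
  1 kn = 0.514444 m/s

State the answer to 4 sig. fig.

6.332 gal

49.84 kn → 25.6399 m/s
d = v × t = 25.6399 × 6279 = 160993 m
102.7 nmi/ft³ → 6.71687×10⁶ m/m³
V = d / (distance per unit fuel) = 160993 / 6.71687×10⁶ = 0.0239685 m³
In gal: 0.0239685 / 0.00378541 = 6.33181 gal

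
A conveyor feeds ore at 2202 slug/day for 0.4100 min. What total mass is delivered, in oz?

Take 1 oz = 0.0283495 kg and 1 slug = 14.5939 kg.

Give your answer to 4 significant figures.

2202 slug/day → 0.371942 kg/s
0.4100 min → 24.6 s
m = ṁ × t = 0.371942 × 24.6 = 9.14977 kg
In oz: 9.14977 / 0.0283495 = 322.749 oz

322.7 oz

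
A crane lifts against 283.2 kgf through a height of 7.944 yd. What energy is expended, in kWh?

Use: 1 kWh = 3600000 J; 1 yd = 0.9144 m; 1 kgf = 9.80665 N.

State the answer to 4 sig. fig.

283.2 kgf × 9.80665 → 2777.24 N
7.944 yd × 0.9144 → 7.26399 m
W = F × d = 2777.24 N × 7.26399 m = 20173.8 J
20173.8 J ÷ (3600000 J/kWh) = 0.00560383 kWh

0.005604 kWh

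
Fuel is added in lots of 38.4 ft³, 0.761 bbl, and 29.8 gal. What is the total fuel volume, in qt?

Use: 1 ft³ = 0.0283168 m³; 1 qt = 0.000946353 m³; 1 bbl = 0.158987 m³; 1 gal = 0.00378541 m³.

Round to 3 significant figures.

1400 qt

38.4 ft³ × 0.0283168 = 1.08737 m³
0.761 bbl × 0.158987 = 0.120989 m³
29.8 gal × 0.00378541 = 0.112805 m³
Total: 1.08737 + 0.120989 + 0.112805 = 1.32116 m³
In qt: 1.32116 / 0.000946353 = 1396.05 qt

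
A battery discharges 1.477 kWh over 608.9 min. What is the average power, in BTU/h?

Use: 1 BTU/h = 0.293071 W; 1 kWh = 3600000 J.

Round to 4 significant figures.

1.477 kWh × 3600000 = 5.3172×10⁶ J
608.9 min × 60 = 36534 s
P = E / t = 5.3172×10⁶ J / 36534 s = 145.541 W
145.541 W ÷ (0.293071 W/BTU/h) = 496.607 BTU/h

496.6 BTU/h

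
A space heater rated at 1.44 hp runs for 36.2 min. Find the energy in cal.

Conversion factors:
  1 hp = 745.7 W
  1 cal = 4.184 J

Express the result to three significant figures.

1.44 hp × 745.7 = 1073.81 W
36.2 min × 60 = 2172 s
E = P × t = 1073.81 W × 2172 s = 2.33232×10⁶ J
2.33232×10⁶ J ÷ (4.184 J/cal) = 557438 cal

5.57×10⁵ cal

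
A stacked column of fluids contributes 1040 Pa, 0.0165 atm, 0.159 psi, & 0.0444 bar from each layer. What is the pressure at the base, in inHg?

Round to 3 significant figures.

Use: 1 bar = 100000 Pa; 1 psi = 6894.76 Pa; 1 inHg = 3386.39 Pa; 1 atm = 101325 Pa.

1040 Pa (already Pa)
0.0165 atm × 101325 → 1671.86 Pa
0.159 psi × 6894.76 → 1096.27 Pa
0.0444 bar × 100000 → 4440 Pa
Total: 1040 + 1671.86 + 1096.27 + 4440 = 8248.13 Pa
In inHg: 8248.13 / 3386.39 = 2.43567 inHg

2.44 inHg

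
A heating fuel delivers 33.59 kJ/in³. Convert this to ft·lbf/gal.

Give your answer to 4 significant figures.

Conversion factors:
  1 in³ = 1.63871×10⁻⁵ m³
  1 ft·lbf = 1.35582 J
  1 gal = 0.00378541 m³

33.59 kJ/in³ × 1000 J/kJ ÷ 1.63871×10⁻⁵ m³/in³ = 2.04978×10⁹ J/m³
2.04978×10⁹ J/m³ ÷ 1.35582 J/ft·lbf × 0.00378541 m³/gal = 5.72293×10⁶ ft·lbf/gal

5.723×10⁶ ft·lbf/gal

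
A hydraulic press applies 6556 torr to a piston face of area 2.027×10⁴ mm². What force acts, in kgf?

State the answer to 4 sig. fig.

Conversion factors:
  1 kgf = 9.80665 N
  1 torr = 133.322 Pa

6556 torr × 133.322 = 874059 Pa
2.027×10⁴ mm² × 10⁻⁶ = 0.02027 m²
F = P × A = 874059 Pa × 0.02027 m² = 17717.2 N
17717.2 N ÷ (9.80665 N/kgf) = 1806.65 kgf

1807 kgf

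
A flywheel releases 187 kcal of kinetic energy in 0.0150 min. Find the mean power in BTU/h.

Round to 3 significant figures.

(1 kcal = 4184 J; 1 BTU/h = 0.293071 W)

2.97×10⁶ BTU/h

187 kcal × 4184 = 782408 J
0.0150 min × 60 = 0.9 s
P = E / t = 782408 J / 0.9 s = 869342 W
869342 W ÷ (0.293071 W/BTU/h) = 2.96632×10⁶ BTU/h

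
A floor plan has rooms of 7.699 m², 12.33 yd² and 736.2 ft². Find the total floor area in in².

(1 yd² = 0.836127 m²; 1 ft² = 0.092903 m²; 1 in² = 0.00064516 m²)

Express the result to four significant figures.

1.339×10⁵ in²

7.699 m² (already m²)
12.33 yd² × 0.836127 = 10.3094 m²
736.2 ft² × 0.092903 = 68.3952 m²
Total: 7.699 + 10.3094 + 68.3952 = 86.4036 m²
In in²: 86.4036 / 0.00064516 = 133926 in²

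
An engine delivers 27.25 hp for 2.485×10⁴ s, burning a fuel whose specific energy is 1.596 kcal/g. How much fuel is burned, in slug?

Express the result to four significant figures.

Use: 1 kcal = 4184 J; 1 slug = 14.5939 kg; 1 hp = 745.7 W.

27.25 hp → 20320.3 W
E = P × t = 20320.3 × 24850 = 5.04959×10⁸ J
1.596 kcal/g → 6.67766×10⁶ J/kg
m = E / e_s = 5.04959×10⁸ / 6.67766×10⁶ = 75.6192 kg
In slug: 75.6192 / 14.5939 = 5.18156 slug

5.182 slug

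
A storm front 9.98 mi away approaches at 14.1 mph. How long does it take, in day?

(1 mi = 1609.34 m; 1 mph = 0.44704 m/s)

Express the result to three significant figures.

9.98 mi × 1609.34 = 16061.2 m
14.1 mph × 0.44704 = 6.30326 m/s
t = d / v = 16061.2 m / 6.30326 m/s = 2548.08 s
2548.08 s ÷ (86400 s/day) = 0.0294917 day

0.0295 day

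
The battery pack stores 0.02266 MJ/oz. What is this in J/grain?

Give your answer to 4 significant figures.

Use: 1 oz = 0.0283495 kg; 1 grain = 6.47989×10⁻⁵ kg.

0.02266 MJ/oz × 1000000 J/MJ ÷ 0.0283495 kg/oz = 799309 J/kg
799309 J/kg × 6.47989×10⁻⁵ kg/grain = 51.7943 J/grain

51.79 J/grain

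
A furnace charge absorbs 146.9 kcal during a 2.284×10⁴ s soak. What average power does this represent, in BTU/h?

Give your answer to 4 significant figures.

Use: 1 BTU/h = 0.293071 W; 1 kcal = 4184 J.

146.9 kcal × 4184 = 614630 J
P = E / t = 614630 J / 22840 s = 26.9102 W
26.9102 W ÷ (0.293071 W/BTU/h) = 91.8214 BTU/h

91.82 BTU/h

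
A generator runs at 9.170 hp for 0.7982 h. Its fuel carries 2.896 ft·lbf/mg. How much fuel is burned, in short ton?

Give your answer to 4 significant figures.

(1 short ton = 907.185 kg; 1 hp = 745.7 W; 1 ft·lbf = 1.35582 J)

0.005516 short ton

9.170 hp → 6838.07 W
0.7982 h → 2873.52 s
E = P × t = 6838.07 × 2873.52 = 1.96493×10⁷ J
2.896 ft·lbf/mg → 3.92645×10⁶ J/kg
m = E / e_s = 1.96493×10⁷ / 3.92645×10⁶ = 5.00434 kg
In short ton: 5.00434 / 907.185 = 0.00551634 short ton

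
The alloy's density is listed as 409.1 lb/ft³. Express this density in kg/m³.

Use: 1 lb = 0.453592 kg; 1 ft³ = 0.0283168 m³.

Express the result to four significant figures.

6553 kg/m³

409.1 lb/ft³ × 0.453592 kg/lb ÷ 0.0283168 m³/ft³ = 6553.16 kg/m³
6553.16 kg/m³  = 6553.16 kg/m³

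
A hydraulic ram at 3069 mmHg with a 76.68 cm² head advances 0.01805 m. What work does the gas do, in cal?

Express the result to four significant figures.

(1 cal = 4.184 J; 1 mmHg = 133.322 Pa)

3069 mmHg → 409165 Pa
76.68 cm² → 0.007668 m²
F = P × A = 409165 × 0.007668 = 3137.48 N
W = F × d = 3137.48 × 0.01805 = 56.6315 J
In cal: 56.6315 / 4.184 = 13.5353 cal

13.54 cal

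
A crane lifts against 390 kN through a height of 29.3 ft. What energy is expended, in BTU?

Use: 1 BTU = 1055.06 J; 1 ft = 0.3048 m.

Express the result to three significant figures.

390 kN × 1000 = 390000 N
29.3 ft × 0.3048 = 8.93064 m
W = F × d = 390000 N × 8.93064 m = 3.48295×10⁶ J
3.48295×10⁶ J ÷ (1055.06 J/BTU) = 3301.19 BTU

3300 BTU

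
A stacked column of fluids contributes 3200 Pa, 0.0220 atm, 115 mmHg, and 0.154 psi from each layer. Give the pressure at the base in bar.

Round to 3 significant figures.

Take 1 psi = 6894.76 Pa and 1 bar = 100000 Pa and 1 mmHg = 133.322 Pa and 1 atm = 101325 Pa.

3200 Pa (already Pa)
0.0220 atm × 101325 = 2229.15 Pa
115 mmHg × 133.322 = 15332 Pa
0.154 psi × 6894.76 = 1061.79 Pa
Total: 3200 + 2229.15 + 15332 + 1061.79 = 21822.9 Pa
In bar: 21822.9 / 100000 = 0.218229 bar

0.218 bar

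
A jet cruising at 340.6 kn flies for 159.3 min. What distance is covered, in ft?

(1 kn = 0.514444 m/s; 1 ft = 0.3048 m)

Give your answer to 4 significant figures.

340.6 kn × 0.514444 = 175.22 m/s
159.3 min × 60 = 9558 s
d = v × t = 175.22 m/s × 9558 s = 1.67475×10⁶ m
1.67475×10⁶ m ÷ (0.3048 m/ft) = 5.49459×10⁶ ft

5.495×10⁶ ft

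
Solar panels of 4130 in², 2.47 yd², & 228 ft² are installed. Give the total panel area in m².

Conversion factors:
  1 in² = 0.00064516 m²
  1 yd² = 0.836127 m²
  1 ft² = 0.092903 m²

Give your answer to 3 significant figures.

25.9 m²

4130 in² × 0.00064516 = 2.66451 m²
2.47 yd² × 0.836127 = 2.06523 m²
228 ft² × 0.092903 = 21.1819 m²
Sum: 2.66451 + 2.06523 + 21.1819 = 25.9116 m²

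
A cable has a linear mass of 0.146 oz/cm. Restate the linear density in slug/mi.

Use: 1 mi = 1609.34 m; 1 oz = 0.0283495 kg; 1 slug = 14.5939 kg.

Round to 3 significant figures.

45.6 slug/mi

0.146 oz/cm × 0.0283495 kg/oz ÷ 0.01 m/cm = 0.413903 kg/m
0.413903 kg/m ÷ 14.5939 kg/slug × 1609.34 m/mi = 45.6431 slug/mi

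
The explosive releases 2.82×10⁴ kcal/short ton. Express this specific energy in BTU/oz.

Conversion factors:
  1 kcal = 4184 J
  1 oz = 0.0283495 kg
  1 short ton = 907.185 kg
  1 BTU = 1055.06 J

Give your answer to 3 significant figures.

2.82×10⁴ kcal/short ton × 4184 J/kcal ÷ 907.185 kg/short ton = 130060 J/kg
130060 J/kg ÷ 1055.06 J/BTU × 0.0283495 kg/oz = 3.49472 BTU/oz

3.49 BTU/oz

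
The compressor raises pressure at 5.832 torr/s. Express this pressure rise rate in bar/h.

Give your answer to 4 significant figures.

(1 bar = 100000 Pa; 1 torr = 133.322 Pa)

27.99 bar/h

5.832 torr/s × 133.322 Pa/torr = 777.534 Pa/s
777.534 Pa/s ÷ 100000 Pa/bar × 3600 s/h = 27.9912 bar/h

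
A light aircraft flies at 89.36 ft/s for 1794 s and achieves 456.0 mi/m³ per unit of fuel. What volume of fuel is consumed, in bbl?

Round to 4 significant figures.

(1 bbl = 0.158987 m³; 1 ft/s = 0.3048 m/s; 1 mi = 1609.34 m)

89.36 ft/s → 27.2369 m/s
d = v × t = 27.2369 × 1794 = 48863 m
456.0 mi/m³ → 733859 m/m³
V = d / (distance per unit fuel) = 48863 / 733859 = 0.0665836 m³
In bbl: 0.0665836 / 0.158987 = 0.418799 bbl

0.4188 bbl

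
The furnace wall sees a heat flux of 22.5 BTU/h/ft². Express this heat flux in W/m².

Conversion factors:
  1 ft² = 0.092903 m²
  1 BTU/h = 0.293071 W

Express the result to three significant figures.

71.0 W/m²

22.5 BTU/h/ft² × 0.293071 W/BTU/h ÷ 0.092903 m²/ft² = 70.9783 W/m²
70.9783 W/m²  = 70.9783 W/m²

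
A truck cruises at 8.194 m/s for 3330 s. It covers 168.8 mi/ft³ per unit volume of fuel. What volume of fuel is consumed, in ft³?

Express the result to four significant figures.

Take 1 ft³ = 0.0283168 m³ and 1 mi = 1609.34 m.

d = v × t = 8.194 × 3330 = 27286 m
168.8 mi/ft³ → 9.59348×10⁶ m/m³
V = d / (distance per unit fuel) = 27286 / 9.59348×10⁶ = 0.00284422 m³
In ft³: 0.00284422 / 0.0283168 = 0.100443 ft³

0.1004 ft³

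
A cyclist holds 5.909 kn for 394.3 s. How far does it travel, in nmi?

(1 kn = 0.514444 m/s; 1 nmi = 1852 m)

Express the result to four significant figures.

0.6472 nmi

5.909 kn × 0.514444 → 3.03985 m/s
d = v × t = 3.03985 m/s × 394.3 s = 1198.61 m
1198.61 m ÷ (1852 m/nmi) = 0.647198 nmi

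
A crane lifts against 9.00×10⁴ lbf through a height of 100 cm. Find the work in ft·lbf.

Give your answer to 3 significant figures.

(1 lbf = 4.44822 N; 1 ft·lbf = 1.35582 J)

2.95×10⁵ ft·lbf

9.00×10⁴ lbf × 4.44822 → 400340 N
100 cm × 0.01 → 1 m
W = F × d = 400340 N × 1 m = 400340 J
400340 J ÷ (1.35582 J/ft·lbf) = 295275 ft·lbf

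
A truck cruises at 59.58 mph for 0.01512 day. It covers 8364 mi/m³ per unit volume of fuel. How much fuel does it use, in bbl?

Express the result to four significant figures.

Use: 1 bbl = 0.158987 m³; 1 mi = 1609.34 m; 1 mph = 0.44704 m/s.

0.01626 bbl

59.58 mph → 26.6346 m/s
0.01512 day → 1306.37 s
d = v × t = 26.6346 × 1306.37 = 34794.6 m
8364 mi/m³ → 1.34605×10⁷ m/m³
V = d / (distance per unit fuel) = 34794.6 / 1.34605×10⁷ = 0.00258494 m³
In bbl: 0.00258494 / 0.158987 = 0.0162588 bbl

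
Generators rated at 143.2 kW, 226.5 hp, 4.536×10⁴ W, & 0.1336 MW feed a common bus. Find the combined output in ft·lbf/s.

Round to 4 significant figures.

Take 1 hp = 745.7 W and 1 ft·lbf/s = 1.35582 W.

3.622×10⁵ ft·lbf/s

143.2 kW × 1000 = 143200 W
226.5 hp × 745.7 = 168901 W
4.536×10⁴ W (already W)
0.1336 MW × 1000000 = 133600 W
Total: 143200 + 168901 + 45360 + 133600 = 491061 W
In ft·lbf/s: 491061 / 1.35582 = 362187 ft·lbf/s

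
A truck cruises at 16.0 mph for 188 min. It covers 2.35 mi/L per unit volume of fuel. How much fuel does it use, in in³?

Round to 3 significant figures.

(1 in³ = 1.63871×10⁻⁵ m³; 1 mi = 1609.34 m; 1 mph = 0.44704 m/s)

1300 in³

16.0 mph → 7.15264 m/s
188 min → 11280 s
d = v × t = 7.15264 × 11280 = 80681.8 m
2.35 mi/L → 3.78195×10⁶ m/m³
V = d / (distance per unit fuel) = 80681.8 / 3.78195×10⁶ = 0.0213334 m³
In in³: 0.0213334 / 1.63871×10⁻⁵ = 1301.84 in³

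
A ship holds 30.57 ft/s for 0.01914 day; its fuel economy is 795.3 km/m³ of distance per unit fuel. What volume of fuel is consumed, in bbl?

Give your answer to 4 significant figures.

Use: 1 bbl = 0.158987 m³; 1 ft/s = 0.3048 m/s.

0.1219 bbl

30.57 ft/s → 9.31774 m/s
0.01914 day → 1653.7 s
d = v × t = 9.31774 × 1653.7 = 15408.7 m
795.3 km/m³ → 795300 m/m³
V = d / (distance per unit fuel) = 15408.7 / 795300 = 0.0193747 m³
In bbl: 0.0193747 / 0.158987 = 0.121863 bbl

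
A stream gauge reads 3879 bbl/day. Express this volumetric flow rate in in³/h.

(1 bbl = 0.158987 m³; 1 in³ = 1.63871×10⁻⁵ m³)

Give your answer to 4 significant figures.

1.568×10⁶ in³/h

3879 bbl/day × 0.158987 m³/bbl ÷ 86400 s/day = 0.00713785 m³/s
0.00713785 m³/s ÷ 1.63871×10⁻⁵ m³/in³ × 3600 s/h = 1.56808×10⁶ in³/h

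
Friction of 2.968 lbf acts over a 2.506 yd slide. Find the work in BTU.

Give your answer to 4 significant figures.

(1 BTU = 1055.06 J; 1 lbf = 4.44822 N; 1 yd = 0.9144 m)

2.968 lbf × 4.44822 → 13.2023 N
2.506 yd × 0.9144 → 2.29149 m
W = F × d = 13.2023 N × 2.29149 m = 30.2529 J
30.2529 J ÷ (1055.06 J/BTU) = 0.0286741 BTU

0.02867 BTU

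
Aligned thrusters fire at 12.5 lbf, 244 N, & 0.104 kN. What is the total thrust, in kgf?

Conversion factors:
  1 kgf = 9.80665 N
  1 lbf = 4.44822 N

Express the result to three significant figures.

41.2 kgf

12.5 lbf × 4.44822 = 55.6028 N
244 N (already N)
0.104 kN × 1000 = 104 N
Total: 55.6028 + 244 + 104 = 403.603 N
In kgf: 403.603 / 9.80665 = 41.1561 kgf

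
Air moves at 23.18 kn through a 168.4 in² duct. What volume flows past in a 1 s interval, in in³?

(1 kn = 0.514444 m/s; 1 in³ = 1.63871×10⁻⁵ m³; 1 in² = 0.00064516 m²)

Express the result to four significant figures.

23.18 kn × 0.514444 = 11.9248 m/s
168.4 in² × 0.00064516 = 0.108645 m²
V = v × A × t = 11.9248 m/s × 0.108645 m² × 1 s = 1.29557 m³
1.29557 m³ ÷ (1.63871×10⁻⁵ m³/in³) = 79060.4 in³

7.906×10⁴ in³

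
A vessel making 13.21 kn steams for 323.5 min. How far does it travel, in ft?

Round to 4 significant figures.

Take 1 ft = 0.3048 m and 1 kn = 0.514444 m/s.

4.328×10⁵ ft

13.21 kn × 0.514444 → 6.79581 m/s
323.5 min × 60 → 19410 s
d = v × t = 6.79581 m/s × 19410 s = 131907 m
131907 m ÷ (0.3048 m/ft) = 432766 ft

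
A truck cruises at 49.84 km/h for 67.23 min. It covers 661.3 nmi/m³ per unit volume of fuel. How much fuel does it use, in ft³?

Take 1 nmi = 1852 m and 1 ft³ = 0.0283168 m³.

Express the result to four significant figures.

49.84 km/h → 13.8444 m/s
67.23 min → 4033.8 s
d = v × t = 13.8444 × 4033.8 = 55845.5 m
661.3 nmi/m³ → 1.22473×10⁶ m/m³
V = d / (distance per unit fuel) = 55845.5 / 1.22473×10⁶ = 0.0455982 m³
In ft³: 0.0455982 / 0.0283168 = 1.61029 ft³

1.610 ft³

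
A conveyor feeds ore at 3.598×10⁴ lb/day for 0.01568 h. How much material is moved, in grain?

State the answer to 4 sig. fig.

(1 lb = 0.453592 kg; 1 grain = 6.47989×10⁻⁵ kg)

1.645×10⁵ grain

3.598×10⁴ lb/day → 0.188892 kg/s
0.01568 h → 56.448 s
m = ṁ × t = 0.188892 × 56.448 = 10.6626 kg
In grain: 10.6626 / 6.47989×10⁻⁵ = 164549 grain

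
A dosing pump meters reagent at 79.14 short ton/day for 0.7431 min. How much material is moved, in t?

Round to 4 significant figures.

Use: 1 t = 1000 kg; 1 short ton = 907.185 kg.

79.14 short ton/day → 0.830956 kg/s
0.7431 min → 44.586 s
m = ṁ × t = 0.830956 × 44.586 = 37.049 kg
In t: 37.049 / 1000 = 0.037049 t

0.03705 t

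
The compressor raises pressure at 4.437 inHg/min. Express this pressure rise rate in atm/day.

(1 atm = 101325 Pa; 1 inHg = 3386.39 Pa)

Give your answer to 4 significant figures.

213.5 atm/day

4.437 inHg/min × 3386.39 Pa/inHg ÷ 60 s/min = 250.424 Pa/s
250.424 Pa/s ÷ 101325 Pa/atm × 86400 s/day = 213.537 atm/day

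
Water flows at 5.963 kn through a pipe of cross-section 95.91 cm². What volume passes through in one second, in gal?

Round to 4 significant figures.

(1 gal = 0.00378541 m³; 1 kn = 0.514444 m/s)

5.963 kn × 0.514444 = 3.06763 m/s
95.91 cm² × 0.0001 = 0.009591 m²
V = v × A × t = 3.06763 m/s × 0.009591 m² × 1 s = 0.0294216 m³
0.0294216 m³ ÷ (0.00378541 m³/gal) = 7.77237 gal

7.772 gal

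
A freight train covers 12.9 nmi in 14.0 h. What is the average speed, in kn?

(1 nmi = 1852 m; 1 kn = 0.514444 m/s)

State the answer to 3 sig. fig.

12.9 nmi × 1852 → 23890.8 m
14.0 h × 3600 → 50400 s
v = d / t = 23890.8 m / 50400 s = 0.474024 m/s
0.474024 m/s ÷ (0.514444 m/s/kn) = 0.92143 kn

0.921 kn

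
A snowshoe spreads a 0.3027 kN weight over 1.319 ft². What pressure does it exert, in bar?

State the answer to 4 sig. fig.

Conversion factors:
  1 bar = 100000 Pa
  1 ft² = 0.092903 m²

0.3027 kN × 1000 → 302.7 N
1.319 ft² × 0.092903 → 0.122539 m²
P = F / A = 302.7 N / 0.122539 m² = 2470.23 Pa
2470.23 Pa ÷ (100000 Pa/bar) = 0.0247023 bar

0.02470 bar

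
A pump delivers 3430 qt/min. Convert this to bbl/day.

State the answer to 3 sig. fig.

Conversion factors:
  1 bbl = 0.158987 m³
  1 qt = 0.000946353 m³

2.94×10⁴ bbl/day

3430 qt/min × 0.000946353 m³/qt ÷ 60 s/min = 0.0540998 m³/s
0.0540998 m³/s ÷ 0.158987 m³/bbl × 86400 s/day = 29400 bbl/day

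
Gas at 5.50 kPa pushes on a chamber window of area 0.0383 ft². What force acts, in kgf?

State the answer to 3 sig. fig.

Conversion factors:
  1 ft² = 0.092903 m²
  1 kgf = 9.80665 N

5.50 kPa × 1000 → 5500 Pa
0.0383 ft² × 0.092903 → 0.00355818 m²
F = P × A = 5500 Pa × 0.00355818 m² = 19.57 N
19.57 N ÷ (9.80665 N/kgf) = 1.99558 kgf

2.00 kgf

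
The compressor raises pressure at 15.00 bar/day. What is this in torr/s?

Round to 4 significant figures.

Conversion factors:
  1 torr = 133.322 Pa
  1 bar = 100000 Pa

15.00 bar/day × 100000 Pa/bar ÷ 86400 s/day = 17.3611 Pa/s
17.3611 Pa/s ÷ 133.322 Pa/torr = 0.130219 torr/s

0.1302 torr/s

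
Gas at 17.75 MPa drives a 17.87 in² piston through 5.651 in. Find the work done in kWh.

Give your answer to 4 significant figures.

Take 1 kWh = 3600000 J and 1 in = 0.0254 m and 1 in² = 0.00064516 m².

17.75 MPa → 1.775×10⁷ Pa
17.87 in² → 0.011529 m²
F = P × A = 1.775×10⁷ × 0.011529 = 204640 N
5.651 in → 0.143535 m
W = F × d = 204640 × 0.143535 = 29373 J
In kWh: 29373 / 3600000 = 0.00815917 kWh

0.008159 kWh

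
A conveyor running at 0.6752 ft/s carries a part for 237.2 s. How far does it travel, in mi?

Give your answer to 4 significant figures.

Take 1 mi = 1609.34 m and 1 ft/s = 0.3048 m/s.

0.03033 mi

0.6752 ft/s × 0.3048 = 0.205801 m/s
d = v × t = 0.205801 m/s × 237.2 s = 48.816 m
48.816 m ÷ (1609.34 m/mi) = 0.0303329 mi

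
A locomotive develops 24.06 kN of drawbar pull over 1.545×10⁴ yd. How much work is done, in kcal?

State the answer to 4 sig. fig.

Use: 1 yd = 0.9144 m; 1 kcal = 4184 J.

8.124×10⁴ kcal

24.06 kN × 1000 → 24060 N
1.545×10⁴ yd × 0.9144 → 14127.5 m
W = F × d = 24060 N × 14127.5 m = 3.39908×10⁸ J
3.39908×10⁸ J ÷ (4184 J/kcal) = 81240 kcal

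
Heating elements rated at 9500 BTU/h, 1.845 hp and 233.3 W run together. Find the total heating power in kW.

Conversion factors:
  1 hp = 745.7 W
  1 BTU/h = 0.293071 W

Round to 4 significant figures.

9500 BTU/h × 0.293071 → 2784.17 W
1.845 hp × 745.7 → 1375.82 W
233.3 W (already W)
Combined: 2784.17 + 1375.82 + 233.3 = 4393.29 W
In kW: 4393.29 / 1000 = 4.39329 kW

4.393 kW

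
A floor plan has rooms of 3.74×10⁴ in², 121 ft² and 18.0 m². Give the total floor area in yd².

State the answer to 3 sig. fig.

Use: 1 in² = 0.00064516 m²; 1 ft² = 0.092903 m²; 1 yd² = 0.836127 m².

63.8 yd²

3.74×10⁴ in² × 0.00064516 = 24.129 m²
121 ft² × 0.092903 = 11.2413 m²
18.0 m² (already m²)
Sum: 24.129 + 11.2413 + 18 = 53.3703 m²
In yd²: 53.3703 / 0.836127 = 63.8304 yd²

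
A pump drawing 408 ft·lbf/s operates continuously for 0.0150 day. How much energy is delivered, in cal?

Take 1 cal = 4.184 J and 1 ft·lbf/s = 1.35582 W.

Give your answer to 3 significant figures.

408 ft·lbf/s × 1.35582 → 553.175 W
0.0150 day × 86400 → 1296 s
E = P × t = 553.175 W × 1296 s = 716915 J
716915 J ÷ (4.184 J/cal) = 171347 cal

1.71×10⁵ cal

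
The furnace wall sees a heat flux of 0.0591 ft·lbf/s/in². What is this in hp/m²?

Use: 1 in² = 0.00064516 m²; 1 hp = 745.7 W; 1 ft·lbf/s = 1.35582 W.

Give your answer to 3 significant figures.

0.0591 ft·lbf/s/in² × 1.35582 W/ft·lbf/s ÷ 0.00064516 m²/in² = 124.2 W/m²
124.2 W/m² ÷ 745.7 W/hp = 0.166555 hp/m²

0.167 hp/m²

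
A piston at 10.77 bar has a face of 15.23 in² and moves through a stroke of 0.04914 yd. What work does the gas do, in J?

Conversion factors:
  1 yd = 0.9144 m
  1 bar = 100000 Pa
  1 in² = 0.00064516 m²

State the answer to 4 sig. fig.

475.5 J

10.77 bar → 1.077×10⁶ Pa
15.23 in² → 0.00982579 m²
F = P × A = 1.077×10⁶ × 0.00982579 = 10582.4 N
0.04914 yd → 0.0449336 m
W = F × d = 10582.4 × 0.0449336 = 475.505 J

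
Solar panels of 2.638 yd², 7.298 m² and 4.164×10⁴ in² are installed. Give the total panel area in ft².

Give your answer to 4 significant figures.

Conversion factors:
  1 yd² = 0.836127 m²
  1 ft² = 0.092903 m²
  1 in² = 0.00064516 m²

2.638 yd² × 0.836127 = 2.2057 m²
7.298 m² (already m²)
4.164×10⁴ in² × 0.00064516 = 26.8645 m²
Total: 2.2057 + 7.298 + 26.8645 = 36.3682 m²
In ft²: 36.3682 / 0.092903 = 391.464 ft²

391.5 ft²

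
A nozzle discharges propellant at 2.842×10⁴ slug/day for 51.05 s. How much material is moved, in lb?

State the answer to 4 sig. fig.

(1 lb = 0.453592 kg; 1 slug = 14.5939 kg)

2.842×10⁴ slug/day → 4.80045 kg/s
m = ṁ × t = 4.80045 × 51.05 = 245.063 kg
In lb: 245.063 / 0.453592 = 540.272 lb

540.3 lb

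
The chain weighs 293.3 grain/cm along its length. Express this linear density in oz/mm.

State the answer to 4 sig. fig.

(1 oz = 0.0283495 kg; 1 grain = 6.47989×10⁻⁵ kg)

0.06704 oz/mm

293.3 grain/cm × 6.47989×10⁻⁵ kg/grain ÷ 0.01 m/cm = 1.90055 kg/m
1.90055 kg/m ÷ 0.0283495 kg/oz × 0.001 m/mm = 0.06704 oz/mm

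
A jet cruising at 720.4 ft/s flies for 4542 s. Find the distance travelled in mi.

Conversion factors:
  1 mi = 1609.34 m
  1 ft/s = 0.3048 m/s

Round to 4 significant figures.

720.4 ft/s × 0.3048 = 219.578 m/s
d = v × t = 219.578 m/s × 4542 s = 997323 m
997323 m ÷ (1609.34 m/mi) = 619.709 mi

619.7 mi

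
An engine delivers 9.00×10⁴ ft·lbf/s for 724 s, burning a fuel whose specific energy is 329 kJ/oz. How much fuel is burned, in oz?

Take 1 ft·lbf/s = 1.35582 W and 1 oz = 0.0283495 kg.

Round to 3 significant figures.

9.00×10⁴ ft·lbf/s → 122024 W
E = P × t = 122024 × 724 = 8.83454×10⁷ J
329 kJ/oz → 1.16051×10⁷ J/kg
m = E / e_s = 8.83454×10⁷ / 1.16051×10⁷ = 7.61264 kg
In oz: 7.61264 / 0.0283495 = 268.528 oz

269 oz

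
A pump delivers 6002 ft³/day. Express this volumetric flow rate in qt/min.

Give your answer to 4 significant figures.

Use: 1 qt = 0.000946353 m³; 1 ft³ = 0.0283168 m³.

6002 ft³/day × 0.0283168 m³/ft³ ÷ 86400 s/day = 0.0019671 m³/s
0.0019671 m³/s ÷ 0.000946353 m³/qt × 60 s/min = 124.717 qt/min

124.7 qt/min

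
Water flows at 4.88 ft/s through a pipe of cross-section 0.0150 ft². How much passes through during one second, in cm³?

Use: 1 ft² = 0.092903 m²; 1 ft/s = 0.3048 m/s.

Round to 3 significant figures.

4.88 ft/s × 0.3048 → 1.48742 m/s
0.0150 ft² × 0.092903 → 0.00139354 m²
V = v × A × t = 1.48742 m/s × 0.00139354 m² × 1 s = 0.00207278 m³
0.00207278 m³ ÷ (10⁻⁶ m³/cm³) = 2072.78 cm³

2070 cm³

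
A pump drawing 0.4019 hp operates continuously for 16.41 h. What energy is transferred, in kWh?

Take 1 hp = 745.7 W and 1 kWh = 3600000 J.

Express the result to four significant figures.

4.918 kWh

0.4019 hp × 745.7 → 299.697 W
16.41 h × 3600 → 59076 s
E = P × t = 299.697 W × 59076 s = 1.77049×10⁷ J
1.77049×10⁷ J ÷ (3600000 J/kWh) = 4.91803 kWh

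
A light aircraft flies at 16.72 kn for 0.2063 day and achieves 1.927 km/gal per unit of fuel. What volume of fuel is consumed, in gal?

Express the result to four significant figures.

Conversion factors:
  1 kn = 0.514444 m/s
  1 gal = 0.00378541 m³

16.72 kn → 8.6015 m/s
0.2063 day → 17824.3 s
d = v × t = 8.6015 × 17824.3 = 153316 m
1.927 km/gal → 509060 m/m³
V = d / (distance per unit fuel) = 153316 / 509060 = 0.301175 m³
In gal: 0.301175 / 0.00378541 = 79.5621 gal

79.56 gal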